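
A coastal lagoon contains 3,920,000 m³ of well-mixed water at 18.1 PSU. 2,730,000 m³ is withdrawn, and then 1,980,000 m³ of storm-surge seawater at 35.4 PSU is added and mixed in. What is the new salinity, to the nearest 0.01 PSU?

28.91 PSU

Remaining after removal: 1,190,000 m³ at 18.1 PSU (salt = 21,539,000)
After addition: salt = 21,539,000 + 1,980,000×35.4 = 91,631,000; volume = 3,170,000 m³
S = 91,631,000 / 3,170,000 = 28.9057 PSU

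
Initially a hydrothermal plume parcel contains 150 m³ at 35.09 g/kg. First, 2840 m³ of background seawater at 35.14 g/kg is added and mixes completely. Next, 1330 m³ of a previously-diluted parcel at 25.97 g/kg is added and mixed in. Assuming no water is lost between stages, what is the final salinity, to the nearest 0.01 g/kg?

32.32 g/kg

Conserving salt mass:
Initial salt = 150×35.09 = 5,263.5
After stage 1: salt = 5,263.5 + 2,840×35.14 = 105,061.1; volume = 2,990 m³; S = 35.137 g/kg
After stage 2: salt = 105,061.1 + 1,330×25.97 = 139,601.2; volume = 4,320 m³
S = 139,601.2 / 4,320 = 32.3151 g/kg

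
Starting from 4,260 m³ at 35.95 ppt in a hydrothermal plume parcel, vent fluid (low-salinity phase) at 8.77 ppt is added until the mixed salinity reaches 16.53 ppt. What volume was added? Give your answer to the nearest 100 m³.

Salt balance: 4,260×35.95 + V×8.77 = (4,260+V)×16.53
153,147 + 8.77V = 70,417.8 + 16.53V
82,729.2 = 7.76V
V = 10,660.98 m³

10700 m³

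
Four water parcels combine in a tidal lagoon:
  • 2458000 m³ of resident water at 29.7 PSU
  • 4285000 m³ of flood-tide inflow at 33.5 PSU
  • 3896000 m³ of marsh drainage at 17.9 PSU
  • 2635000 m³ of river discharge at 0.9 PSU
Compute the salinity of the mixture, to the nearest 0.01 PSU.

21.75 PSU

By conservation of dissolved salt,
salt = 2,458,000×29.7 + 4,285,000×33.5 + 3,896,000×17.9 + 2,635,000×0.9 = 73,002,600 + 143,547,500 + 69,738,400 + 2,371,500 = 288,660,000
volume = 2,458,000 + 4,285,000 + 3,896,000 + 2,635,000 = 13,274,000 m³
S = 288,660,000 / 13,274,000 = 21.7463 PSU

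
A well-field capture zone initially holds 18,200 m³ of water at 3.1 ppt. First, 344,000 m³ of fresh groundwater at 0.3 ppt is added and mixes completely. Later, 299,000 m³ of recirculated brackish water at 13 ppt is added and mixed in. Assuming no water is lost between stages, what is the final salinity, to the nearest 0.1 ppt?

6.1 ppt

By conservation of dissolved salt,
Initial salt = 18,200×3.1 = 56,420
After stage 1: salt = 56,420 + 344,000×0.3 = 159,620; volume = 362,200 m³; S = 0.441 ppt
After stage 2: salt = 159,620 + 299,000×13 = 4,046,620; volume = 661,200 m³
S = 4,046,620 / 661,200 = 6.1201 ppt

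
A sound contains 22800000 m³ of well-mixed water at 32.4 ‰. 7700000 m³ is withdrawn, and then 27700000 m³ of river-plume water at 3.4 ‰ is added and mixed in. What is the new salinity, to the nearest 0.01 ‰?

13.63 ‰

Remaining after removal: 15,100,000 m³ at 32.4 ‰ (salt = 489,240,000)
After addition: salt = 489,240,000 + 27,700,000×3.4 = 583,420,000; volume = 42,800,000 m³
S = 583,420,000 / 42,800,000 = 13.6313 ‰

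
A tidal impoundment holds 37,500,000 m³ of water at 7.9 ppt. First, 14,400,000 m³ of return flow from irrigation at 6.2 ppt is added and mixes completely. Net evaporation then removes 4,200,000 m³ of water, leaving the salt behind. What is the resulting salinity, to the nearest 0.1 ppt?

After mixing: salt = 37,500,000×7.9 + 14,400,000×6.2 = 385,530,000; volume = 51,900,000 m³
After evaporation: salt unchanged = 385,530,000; volume = 51,900,000 − 4,200,000 = 47,700,000 m³
S = 385,530,000 / 47,700,000 = 8.0824 ppt

8.1 ppt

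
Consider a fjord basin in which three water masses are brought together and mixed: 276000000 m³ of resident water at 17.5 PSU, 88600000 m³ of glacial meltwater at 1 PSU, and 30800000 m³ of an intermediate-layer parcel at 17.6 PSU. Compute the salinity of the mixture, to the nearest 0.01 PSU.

13.81 PSU

Salt balance:
salt = 276,000,000×17.5 + 88,600,000×1 + 30,800,000×17.6 = 4,830,000,000 + 88,600,000 + 542,080,000 = 5,460,680,000
volume = 276,000,000 + 88,600,000 + 30,800,000 = 395,400,000 m³
S = 5,460,680,000 / 395,400,000 = 13.8105 PSU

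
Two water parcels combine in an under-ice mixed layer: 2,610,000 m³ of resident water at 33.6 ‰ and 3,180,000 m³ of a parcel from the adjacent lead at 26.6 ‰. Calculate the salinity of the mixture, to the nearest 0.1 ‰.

29.8 ‰

Weighted by volume,
salt = 2,610,000×33.6 + 3,180,000×26.6 = 87,696,000 + 84,588,000 = 172,284,000
volume = 2,610,000 + 3,180,000 = 5,790,000 m³
S = 172,284,000 / 5,790,000 = 29.755 ‰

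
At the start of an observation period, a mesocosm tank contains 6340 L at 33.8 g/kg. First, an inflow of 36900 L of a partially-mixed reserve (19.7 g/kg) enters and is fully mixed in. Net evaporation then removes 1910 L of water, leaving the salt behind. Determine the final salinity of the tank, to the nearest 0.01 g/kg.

After mixing: salt = 6,340×33.8 + 36,900×19.7 = 941,222; volume = 43,240 L
After evaporation: salt unchanged = 941,222; volume = 43,240 − 1,910 = 41,330 L
S = 941,222 / 41,330 = 22.7733 g/kg

22.77 g/kg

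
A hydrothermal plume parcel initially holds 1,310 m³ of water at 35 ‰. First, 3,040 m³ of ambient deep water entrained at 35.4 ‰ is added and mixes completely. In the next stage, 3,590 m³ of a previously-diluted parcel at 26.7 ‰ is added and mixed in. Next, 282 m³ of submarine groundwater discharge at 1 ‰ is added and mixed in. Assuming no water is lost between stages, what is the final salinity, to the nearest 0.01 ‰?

30.36 ‰

By conservation of dissolved salt,
Initial salt = 1,310×35 = 45,850
After stage 1: salt = 45,850 + 3,040×35.4 = 153,466; volume = 4,350 m³; S = 35.28 ‰
After stage 2: salt = 153,466 + 3,590×26.7 = 249,319; volume = 7,940 m³; S = 31.4 ‰
After stage 3: salt = 249,319 + 282×1 = 249,601; volume = 8,222 m³
S = 249,601 / 8,222 = 30.3577 ‰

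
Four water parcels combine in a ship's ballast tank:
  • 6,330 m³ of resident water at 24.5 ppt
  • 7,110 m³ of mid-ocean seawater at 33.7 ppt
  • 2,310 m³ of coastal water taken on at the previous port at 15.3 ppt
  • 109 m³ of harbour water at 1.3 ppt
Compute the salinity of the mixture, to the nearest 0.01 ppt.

Total salt / total volume:
salt = 6,330×24.5 + 7,110×33.7 + 2,310×15.3 + 109×1.3 = 155,085 + 239,607 + 35,343 + 141.7 = 430,176.7
volume = 6,330 + 7,110 + 2,310 + 109 = 15,859 m³
S = 430,176.7 / 15,859 = 27.1251 ppt

27.13 ppt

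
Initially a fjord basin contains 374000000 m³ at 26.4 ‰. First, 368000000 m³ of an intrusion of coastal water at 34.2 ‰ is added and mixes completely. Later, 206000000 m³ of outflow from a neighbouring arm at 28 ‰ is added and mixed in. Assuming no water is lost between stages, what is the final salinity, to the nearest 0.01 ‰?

29.78 ‰

Total salt / total volume:
Initial salt = 374,000,000×26.4 = 9,873,600,000
After stage 1: salt = 9,873,600,000 + 368,000,000×34.2 = 22,459,200,000; volume = 742,000,000 m³; S = 30.268 ‰
After stage 2: salt = 22,459,200,000 + 206,000,000×28 = 28,227,200,000; volume = 948,000,000 m³
S = 28,227,200,000 / 948,000,000 = 29.7755 ‰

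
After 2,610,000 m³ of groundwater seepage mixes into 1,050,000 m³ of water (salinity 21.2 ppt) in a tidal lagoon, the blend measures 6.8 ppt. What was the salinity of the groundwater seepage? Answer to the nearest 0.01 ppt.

1.01 ppt

Salt balance: 1,050,000×21.2 + 2,610,000×S = 3,660,000×6.8
22,260,000 + 2,610,000·S = 24,888,000
S = (24,888,000 − 22,260,000) / 2,610,000 = 1.0069 ppt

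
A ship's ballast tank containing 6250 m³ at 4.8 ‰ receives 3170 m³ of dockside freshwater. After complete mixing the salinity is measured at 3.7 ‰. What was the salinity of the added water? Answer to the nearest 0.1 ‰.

1.5 ‰

Salt balance: 6,250×4.8 + 3,170×S = 9,420×3.7
30,000 + 3,170·S = 34,854
S = (34,854 − 30,000) / 3,170 = 1.5312 ‰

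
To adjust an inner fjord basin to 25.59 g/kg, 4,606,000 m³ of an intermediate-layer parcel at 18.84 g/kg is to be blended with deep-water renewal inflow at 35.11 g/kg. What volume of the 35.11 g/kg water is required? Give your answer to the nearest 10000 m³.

Salt balance: 4,606,000×18.84 + V×35.11 = (4,606,000+V)×25.59
86,777,040 + 35.11V = 117,867,540 + 25.59V
31,090,500 = 9.52V
V = 3,265,808.82 m³

3270000 m³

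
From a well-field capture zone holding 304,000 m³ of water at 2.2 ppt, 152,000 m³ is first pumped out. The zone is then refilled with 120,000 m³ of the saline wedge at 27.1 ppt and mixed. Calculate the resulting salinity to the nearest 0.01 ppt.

13.19 ppt

Remaining after removal: 152,000 m³ at 2.2 ppt (salt = 334,400)
After addition: salt = 334,400 + 120,000×27.1 = 3,586,400; volume = 272,000 m³
S = 3,586,400 / 272,000 = 13.1853 ppt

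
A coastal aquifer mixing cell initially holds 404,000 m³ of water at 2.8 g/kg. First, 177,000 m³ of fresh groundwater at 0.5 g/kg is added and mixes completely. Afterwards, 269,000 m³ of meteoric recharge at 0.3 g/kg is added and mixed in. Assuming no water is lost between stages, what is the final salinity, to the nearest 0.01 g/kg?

1.53 g/kg

By conservation of dissolved salt,
Initial salt = 404,000×2.8 = 1,131,200
After stage 1: salt = 1,131,200 + 177,000×0.5 = 1,219,700; volume = 581,000 m³; S = 2.099 g/kg
After stage 2: salt = 1,219,700 + 269,000×0.3 = 1,300,400; volume = 850,000 m³
S = 1,300,400 / 850,000 = 1.5299 g/kg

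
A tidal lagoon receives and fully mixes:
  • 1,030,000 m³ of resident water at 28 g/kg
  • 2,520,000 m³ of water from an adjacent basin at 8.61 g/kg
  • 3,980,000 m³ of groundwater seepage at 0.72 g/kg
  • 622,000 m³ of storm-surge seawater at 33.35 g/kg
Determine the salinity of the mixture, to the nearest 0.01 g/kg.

Conserving salt mass:
salt = 1,030,000×28 + 2,520,000×8.61 + 3,980,000×0.72 + 622,000×33.35 = 28,840,000 + 21,697,200 + 2,865,600 + 20,743,700 = 74,146,500
volume = 1,030,000 + 2,520,000 + 3,980,000 + 622,000 = 8,152,000 m³
S = 74,146,500 / 8,152,000 = 9.0955 g/kg

9.10 g/kg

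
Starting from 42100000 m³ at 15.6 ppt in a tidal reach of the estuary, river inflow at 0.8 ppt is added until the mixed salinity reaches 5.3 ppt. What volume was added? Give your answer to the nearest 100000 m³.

Salt balance: 42,100,000×15.6 + V×0.8 = (42,100,000+V)×5.3
656,760,000 + 0.8V = 223,130,000 + 5.3V
433,630,000 = 4.5V
V = 96,362,222.22 m³

96400000 m³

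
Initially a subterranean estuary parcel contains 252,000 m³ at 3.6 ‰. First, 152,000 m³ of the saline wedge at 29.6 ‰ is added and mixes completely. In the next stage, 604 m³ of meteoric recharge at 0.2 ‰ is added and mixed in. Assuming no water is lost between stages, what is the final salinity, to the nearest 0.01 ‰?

13.36 ‰

Salt balance:
Initial salt = 252,000×3.6 = 907,200
After stage 1: salt = 907,200 + 152,000×29.6 = 5,406,400; volume = 404,000 m³; S = 13.382 ‰
After stage 2: salt = 5,406,400 + 604×0.2 = 5,406,520.8; volume = 404,604 m³
S = 5,406,520.8 / 404,604 = 13.3625 ‰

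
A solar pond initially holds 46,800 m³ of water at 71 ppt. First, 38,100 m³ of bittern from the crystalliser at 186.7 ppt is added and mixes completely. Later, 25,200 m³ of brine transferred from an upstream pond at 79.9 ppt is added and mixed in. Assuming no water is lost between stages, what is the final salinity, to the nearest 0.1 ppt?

Conserving salt mass:
Initial salt = 46,800×71 = 3,322,800
After stage 1: salt = 3,322,800 + 38,100×186.7 = 10,436,070; volume = 84,900 m³; S = 122.922 ppt
After stage 2: salt = 10,436,070 + 25,200×79.9 = 12,449,550; volume = 110,100 m³
S = 12,449,550 / 110,100 = 113.0749 ppt

113.1 ppt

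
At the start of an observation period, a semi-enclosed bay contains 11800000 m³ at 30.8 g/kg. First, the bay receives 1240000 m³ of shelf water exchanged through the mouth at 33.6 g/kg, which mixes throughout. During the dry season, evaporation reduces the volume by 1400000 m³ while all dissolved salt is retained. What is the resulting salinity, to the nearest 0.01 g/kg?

34.80 g/kg

After mixing: salt = 11,800,000×30.8 + 1,240,000×33.6 = 405,104,000; volume = 13,040,000 m³
After evaporation: salt unchanged = 405,104,000; volume = 13,040,000 − 1,400,000 = 11,640,000 m³
S = 405,104,000 / 11,640,000 = 34.8027 g/kg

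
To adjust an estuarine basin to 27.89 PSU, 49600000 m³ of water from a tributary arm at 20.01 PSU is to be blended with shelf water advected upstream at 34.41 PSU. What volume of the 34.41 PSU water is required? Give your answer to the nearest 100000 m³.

59900000 m³

Salt balance: 49,600,000×20.01 + V×34.41 = (49,600,000+V)×27.89
992,496,000 + 34.41V = 1,383,344,000 + 27.89V
390,848,000 = 6.52V
V = 59,946,012.27 m³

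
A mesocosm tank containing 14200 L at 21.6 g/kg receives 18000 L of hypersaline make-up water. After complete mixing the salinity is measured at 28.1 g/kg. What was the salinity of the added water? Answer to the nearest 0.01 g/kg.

Salt balance: 14,200×21.6 + 18,000×S = 32,200×28.1
306,720 + 18,000·S = 904,820
S = (904,820 − 306,720) / 18,000 = 33.2278 g/kg

33.23 g/kg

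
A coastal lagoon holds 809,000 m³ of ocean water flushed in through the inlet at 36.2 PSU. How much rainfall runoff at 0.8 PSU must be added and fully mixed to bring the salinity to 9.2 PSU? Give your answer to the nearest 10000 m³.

2600000 m³

Salt balance: 809,000×36.2 + V×0.8 = (809,000+V)×9.2
29,285,800 + 0.8V = 7,442,800 + 9.2V
21,843,000 = 8.4V
V = 2,600,357.14 m³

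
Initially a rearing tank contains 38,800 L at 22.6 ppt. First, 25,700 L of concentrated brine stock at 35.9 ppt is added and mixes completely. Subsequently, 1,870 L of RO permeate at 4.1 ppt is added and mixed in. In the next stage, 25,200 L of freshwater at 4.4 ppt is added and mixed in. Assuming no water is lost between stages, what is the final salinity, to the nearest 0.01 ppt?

Mass of salt is conserved:
Initial salt = 38,800×22.6 = 876,880
After stage 1: salt = 876,880 + 25,700×35.9 = 1,799,510; volume = 64,500 L; S = 27.899 ppt
After stage 2: salt = 1,799,510 + 1,870×4.1 = 1,807,177; volume = 66,370 L; S = 27.229 ppt
After stage 3: salt = 1,807,177 + 25,200×4.4 = 1,918,057; volume = 91,570 L
S = 1,918,057 / 91,570 = 20.9463 ppt

20.95 ppt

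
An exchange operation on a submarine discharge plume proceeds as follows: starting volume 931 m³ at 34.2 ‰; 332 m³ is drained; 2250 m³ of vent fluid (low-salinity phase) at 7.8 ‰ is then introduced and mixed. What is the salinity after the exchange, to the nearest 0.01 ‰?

13.35 ‰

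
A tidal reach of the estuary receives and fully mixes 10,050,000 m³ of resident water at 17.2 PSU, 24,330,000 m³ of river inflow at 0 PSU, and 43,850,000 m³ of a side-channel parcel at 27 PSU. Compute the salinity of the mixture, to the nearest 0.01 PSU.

Mass of salt is conserved:
salt = 10,050,000×17.2 + 24,330,000×0 + 43,850,000×27 = 172,860,000 + 0 + 1,183,950,000 = 1,356,810,000
volume = 10,050,000 + 24,330,000 + 43,850,000 = 78,230,000 m³
S = 1,356,810,000 / 78,230,000 = 17.3439 PSU

17.34 PSU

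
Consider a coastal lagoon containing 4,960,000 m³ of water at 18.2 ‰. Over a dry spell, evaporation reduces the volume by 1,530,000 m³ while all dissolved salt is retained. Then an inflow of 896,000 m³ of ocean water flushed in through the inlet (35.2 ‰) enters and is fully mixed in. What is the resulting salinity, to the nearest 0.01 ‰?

28.16 ‰

After evaporation: salt = 4,960,000×18.2 = 90,272,000; volume = 4,960,000 − 1,530,000 = 3,430,000 m³
After mixing: salt = 90,272,000 + 896,000×35.2 = 121,811,200; volume = 3,430,000 + 896,000 = 4,326,000 m³
S = 121,811,200 / 4,326,000 = 28.1579 ‰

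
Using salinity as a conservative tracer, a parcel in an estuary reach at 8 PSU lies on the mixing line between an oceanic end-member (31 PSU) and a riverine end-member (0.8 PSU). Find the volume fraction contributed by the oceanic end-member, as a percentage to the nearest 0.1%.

Let g be the oceanic fraction. Salt balance per unit volume:
g×31 + (1−g)×0.8 = 8
g = (8 − 0.8) / (31 − 0.8) = 7.2/30.2 = 0.2384

23.8%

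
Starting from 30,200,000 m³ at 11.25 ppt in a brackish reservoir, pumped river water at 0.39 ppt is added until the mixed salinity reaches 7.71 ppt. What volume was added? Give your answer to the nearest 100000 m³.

14600000 m³

Salt balance: 30,200,000×11.25 + V×0.39 = (30,200,000+V)×7.71
339,750,000 + 0.39V = 232,842,000 + 7.71V
106,908,000 = 7.32V
V = 14,604,918.03 m³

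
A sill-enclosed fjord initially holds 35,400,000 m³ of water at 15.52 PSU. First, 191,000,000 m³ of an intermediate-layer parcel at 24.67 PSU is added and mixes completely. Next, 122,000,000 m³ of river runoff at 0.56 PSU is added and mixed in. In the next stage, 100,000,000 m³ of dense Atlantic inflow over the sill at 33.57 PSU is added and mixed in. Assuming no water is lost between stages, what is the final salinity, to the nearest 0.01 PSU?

Total salt / total volume:
Initial salt = 35,400,000×15.52 = 549,408,000
After stage 1: salt = 549,408,000 + 191,000,000×24.67 = 5,261,378,000; volume = 226,400,000 m³; S = 23.239 PSU
After stage 2: salt = 5,261,378,000 + 122,000,000×0.56 = 5,329,698,000; volume = 348,400,000 m³; S = 15.298 PSU
After stage 3: salt = 5,329,698,000 + 100,000,000×33.57 = 8,686,698,000; volume = 448,400,000 m³
S = 8,686,698,000 / 448,400,000 = 19.3727 PSU

19.37 PSU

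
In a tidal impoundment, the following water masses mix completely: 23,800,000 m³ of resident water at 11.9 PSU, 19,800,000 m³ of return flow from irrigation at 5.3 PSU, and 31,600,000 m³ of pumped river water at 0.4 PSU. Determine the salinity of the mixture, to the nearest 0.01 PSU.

Weighted by volume,
salt = 23,800,000×11.9 + 19,800,000×5.3 + 31,600,000×0.4 = 283,220,000 + 104,940,000 + 12,640,000 = 400,800,000
volume = 23,800,000 + 19,800,000 + 31,600,000 = 75,200,000 m³
S = 400,800,000 / 75,200,000 = 5.3298 PSU

5.33 PSU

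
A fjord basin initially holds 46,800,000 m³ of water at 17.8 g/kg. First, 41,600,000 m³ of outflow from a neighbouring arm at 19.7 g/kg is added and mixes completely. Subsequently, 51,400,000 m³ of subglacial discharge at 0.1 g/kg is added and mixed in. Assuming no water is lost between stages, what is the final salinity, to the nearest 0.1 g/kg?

11.9 g/kg

By conservation of dissolved salt,
Initial salt = 46,800,000×17.8 = 833,040,000
After stage 1: salt = 833,040,000 + 41,600,000×19.7 = 1,652,560,000; volume = 88,400,000 m³; S = 18.694 g/kg
After stage 2: salt = 1,652,560,000 + 51,400,000×0.1 = 1,657,700,000; volume = 139,800,000 m³
S = 1,657,700,000 / 139,800,000 = 11.8577 g/kg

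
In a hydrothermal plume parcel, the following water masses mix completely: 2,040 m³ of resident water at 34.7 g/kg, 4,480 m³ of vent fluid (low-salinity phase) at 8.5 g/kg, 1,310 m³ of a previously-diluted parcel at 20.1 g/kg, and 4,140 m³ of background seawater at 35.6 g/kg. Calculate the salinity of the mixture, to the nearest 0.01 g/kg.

23.61 g/kg

Conserving salt mass:
salt = 2,040×34.7 + 4,480×8.5 + 1,310×20.1 + 4,140×35.6 = 70,788 + 38,080 + 26,331 + 147,384 = 282,583
volume = 2,040 + 4,480 + 1,310 + 4,140 = 11,970 m³
S = 282,583 / 11,970 = 23.6076 g/kg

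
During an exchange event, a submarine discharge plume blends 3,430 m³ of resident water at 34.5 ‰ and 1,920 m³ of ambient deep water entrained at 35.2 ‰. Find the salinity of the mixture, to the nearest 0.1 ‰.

34.8 ‰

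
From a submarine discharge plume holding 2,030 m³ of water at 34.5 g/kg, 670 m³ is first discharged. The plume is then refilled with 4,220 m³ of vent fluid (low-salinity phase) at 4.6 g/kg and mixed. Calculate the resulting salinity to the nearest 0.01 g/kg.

Remaining after removal: 1,360 m³ at 34.5 g/kg (salt = 46,920)
After addition: salt = 46,920 + 4,220×4.6 = 66,332; volume = 5,580 m³
S = 66,332 / 5,580 = 11.8875 g/kg

11.89 g/kg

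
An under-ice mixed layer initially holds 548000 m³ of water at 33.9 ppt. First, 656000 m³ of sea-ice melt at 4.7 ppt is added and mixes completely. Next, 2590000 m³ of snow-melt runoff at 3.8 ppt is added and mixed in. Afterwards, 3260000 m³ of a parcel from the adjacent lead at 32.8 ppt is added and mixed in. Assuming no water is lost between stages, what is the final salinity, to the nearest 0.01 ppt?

19.62 ppt

Conserving salt mass:
Initial salt = 548,000×33.9 = 18,577,200
After stage 1: salt = 18,577,200 + 656,000×4.7 = 21,660,400; volume = 1,204,000 m³; S = 17.99 ppt
After stage 2: salt = 21,660,400 + 2,590,000×3.8 = 31,502,400; volume = 3,794,000 m³; S = 8.303 ppt
After stage 3: salt = 31,502,400 + 3,260,000×32.8 = 138,430,400; volume = 7,054,000 m³
S = 138,430,400 / 7,054,000 = 19.6244 ppt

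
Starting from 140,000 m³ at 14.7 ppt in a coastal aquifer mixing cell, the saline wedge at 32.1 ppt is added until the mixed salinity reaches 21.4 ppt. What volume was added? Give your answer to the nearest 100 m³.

Salt balance: 140,000×14.7 + V×32.1 = (140,000+V)×21.4
2,058,000 + 32.1V = 2,996,000 + 21.4V
938,000 = 10.7V
V = 87,663.55 m³

87700 m³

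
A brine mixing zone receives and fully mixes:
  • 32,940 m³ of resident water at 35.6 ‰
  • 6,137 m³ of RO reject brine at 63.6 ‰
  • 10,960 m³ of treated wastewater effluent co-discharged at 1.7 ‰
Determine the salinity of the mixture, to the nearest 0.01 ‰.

31.61 ‰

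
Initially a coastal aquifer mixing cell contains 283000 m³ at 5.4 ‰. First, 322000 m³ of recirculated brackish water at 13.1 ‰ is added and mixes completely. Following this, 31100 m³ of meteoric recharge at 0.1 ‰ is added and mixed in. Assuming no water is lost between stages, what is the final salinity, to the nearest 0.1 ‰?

By conservation of dissolved salt,
Initial salt = 283,000×5.4 = 1,528,200
After stage 1: salt = 1,528,200 + 322,000×13.1 = 5,746,400; volume = 605,000 m³; S = 9.498 ‰
After stage 2: salt = 5,746,400 + 31,100×0.1 = 5,749,510; volume = 636,100 m³
S = 5,749,510 / 636,100 = 9.0387 ‰

9.0 ‰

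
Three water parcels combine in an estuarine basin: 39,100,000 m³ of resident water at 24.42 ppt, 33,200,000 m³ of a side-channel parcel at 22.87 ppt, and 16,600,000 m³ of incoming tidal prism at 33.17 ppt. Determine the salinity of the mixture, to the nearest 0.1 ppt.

25.5 ppt

Weighted by volume,
salt = 39,100,000×24.42 + 33,200,000×22.87 + 16,600,000×33.17 = 954,822,000 + 759,284,000 + 550,622,000 = 2,264,728,000
volume = 39,100,000 + 33,200,000 + 16,600,000 = 88,900,000 m³
S = 2,264,728,000 / 88,900,000 = 25.475 ppt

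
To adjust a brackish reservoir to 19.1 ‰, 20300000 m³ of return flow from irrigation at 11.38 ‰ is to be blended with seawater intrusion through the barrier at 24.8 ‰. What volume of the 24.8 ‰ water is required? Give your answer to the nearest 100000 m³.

Salt balance: 20,300,000×11.38 + V×24.8 = (20,300,000+V)×19.1
231,014,000 + 24.8V = 387,730,000 + 19.1V
156,716,000 = 5.7V
V = 27,494,035.09 m³

27500000 m³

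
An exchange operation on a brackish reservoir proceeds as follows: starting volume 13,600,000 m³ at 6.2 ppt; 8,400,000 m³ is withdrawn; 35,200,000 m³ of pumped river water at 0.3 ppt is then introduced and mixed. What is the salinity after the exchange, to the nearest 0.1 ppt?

Remaining after removal: 5,200,000 m³ at 6.2 ppt (salt = 32,240,000)
After addition: salt = 32,240,000 + 35,200,000×0.3 = 42,800,000; volume = 40,400,000 m³
S = 42,800,000 / 40,400,000 = 1.0594 ppt

1.1 ppt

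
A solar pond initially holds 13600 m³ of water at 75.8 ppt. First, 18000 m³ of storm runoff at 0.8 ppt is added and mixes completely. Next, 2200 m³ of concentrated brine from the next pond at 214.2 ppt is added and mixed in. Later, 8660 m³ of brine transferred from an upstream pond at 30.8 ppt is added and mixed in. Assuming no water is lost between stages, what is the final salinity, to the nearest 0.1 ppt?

Mass of salt is conserved:
Initial salt = 13,600×75.8 = 1,030,880
After stage 1: salt = 1,030,880 + 18,000×0.8 = 1,045,280; volume = 31,600 m³; S = 33.078 ppt
After stage 2: salt = 1,045,280 + 2,200×214.2 = 1,516,520; volume = 33,800 m³; S = 44.867 ppt
After stage 3: salt = 1,516,520 + 8,660×30.8 = 1,783,248; volume = 42,460 m³
S = 1,783,248 / 42,460 = 41.9983 ppt

42.0 ppt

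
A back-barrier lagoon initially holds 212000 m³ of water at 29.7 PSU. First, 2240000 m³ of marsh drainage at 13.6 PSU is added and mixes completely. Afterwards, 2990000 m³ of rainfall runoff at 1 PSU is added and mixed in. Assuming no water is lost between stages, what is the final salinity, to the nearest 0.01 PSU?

7.30 PSU

Mass of salt is conserved:
Initial salt = 212,000×29.7 = 6,296,400
After stage 1: salt = 6,296,400 + 2,240,000×13.6 = 36,760,400; volume = 2,452,000 m³; S = 14.992 PSU
After stage 2: salt = 36,760,400 + 2,990,000×1 = 39,750,400; volume = 5,442,000 m³
S = 39,750,400 / 5,442,000 = 7.3044 PSU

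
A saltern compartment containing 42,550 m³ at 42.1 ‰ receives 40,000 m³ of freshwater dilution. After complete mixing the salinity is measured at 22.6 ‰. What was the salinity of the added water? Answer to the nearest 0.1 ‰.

Salt balance: 42,550×42.1 + 40,000×S = 82,550×22.6
1,791,355 + 40,000·S = 1,865,630
S = (1,865,630 − 1,791,355) / 40,000 = 1.8569 ‰

1.9 ‰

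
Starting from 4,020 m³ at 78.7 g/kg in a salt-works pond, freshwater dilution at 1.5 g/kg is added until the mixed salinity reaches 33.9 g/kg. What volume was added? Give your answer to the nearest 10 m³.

Salt balance: 4,020×78.7 + V×1.5 = (4,020+V)×33.9
316,374 + 1.5V = 136,278 + 33.9V
180,096 = 32.4V
V = 5,558.52 m³

5560 m³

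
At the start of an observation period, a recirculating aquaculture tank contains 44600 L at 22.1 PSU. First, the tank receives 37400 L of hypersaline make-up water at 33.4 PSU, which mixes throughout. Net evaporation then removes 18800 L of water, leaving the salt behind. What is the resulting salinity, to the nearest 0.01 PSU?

After mixing: salt = 44,600×22.1 + 37,400×33.4 = 2,234,820; volume = 82,000 L
After evaporation: salt unchanged = 2,234,820; volume = 82,000 − 18,800 = 63,200 L
S = 2,234,820 / 63,200 = 35.3611 PSU

35.36 PSU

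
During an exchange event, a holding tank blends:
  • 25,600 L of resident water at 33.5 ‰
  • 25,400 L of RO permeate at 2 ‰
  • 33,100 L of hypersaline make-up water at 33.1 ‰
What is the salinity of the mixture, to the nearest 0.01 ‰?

23.83 ‰

Salt balance:
salt = 25,600×33.5 + 25,400×2 + 33,100×33.1 = 857,600 + 50,800 + 1,095,610 = 2,004,010
volume = 25,600 + 25,400 + 33,100 = 84,100 L
S = 2,004,010 / 84,100 = 23.8289 ‰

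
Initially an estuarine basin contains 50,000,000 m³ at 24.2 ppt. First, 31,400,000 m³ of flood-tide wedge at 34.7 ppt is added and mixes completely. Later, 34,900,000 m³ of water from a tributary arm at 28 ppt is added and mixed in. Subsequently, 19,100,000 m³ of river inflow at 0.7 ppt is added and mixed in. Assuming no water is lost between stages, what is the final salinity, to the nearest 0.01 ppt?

Weighted by volume,
Initial salt = 50,000,000×24.2 = 1,210,000,000
After stage 1: salt = 1,210,000,000 + 31,400,000×34.7 = 2,299,580,000; volume = 81,400,000 m³; S = 28.25 ppt
After stage 2: salt = 2,299,580,000 + 34,900,000×28 = 3,276,780,000; volume = 116,300,000 m³; S = 28.175 ppt
After stage 3: salt = 3,276,780,000 + 19,100,000×0.7 = 3,290,150,000; volume = 135,400,000 m³
S = 3,290,150,000 / 135,400,000 = 24.2995 ppt

24.30 ppt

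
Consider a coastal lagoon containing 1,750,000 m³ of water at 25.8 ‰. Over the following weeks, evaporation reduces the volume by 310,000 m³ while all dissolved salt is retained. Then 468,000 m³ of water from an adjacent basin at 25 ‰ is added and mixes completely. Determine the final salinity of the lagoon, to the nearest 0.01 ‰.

29.80 ‰

After evaporation: salt = 1,750,000×25.8 = 45,150,000; volume = 1,750,000 − 310,000 = 1,440,000 m³
After mixing: salt = 45,150,000 + 468,000×25 = 56,850,000; volume = 1,440,000 + 468,000 = 1,908,000 m³
S = 56,850,000 / 1,908,000 = 29.7956 ‰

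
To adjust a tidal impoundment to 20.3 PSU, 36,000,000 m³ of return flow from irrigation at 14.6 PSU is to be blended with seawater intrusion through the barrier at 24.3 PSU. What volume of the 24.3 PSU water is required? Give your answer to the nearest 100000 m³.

Salt balance: 36,000,000×14.6 + V×24.3 = (36,000,000+V)×20.3
525,600,000 + 24.3V = 730,800,000 + 20.3V
205,200,000 = 4V
V = 51,300,000 m³

51300000 m³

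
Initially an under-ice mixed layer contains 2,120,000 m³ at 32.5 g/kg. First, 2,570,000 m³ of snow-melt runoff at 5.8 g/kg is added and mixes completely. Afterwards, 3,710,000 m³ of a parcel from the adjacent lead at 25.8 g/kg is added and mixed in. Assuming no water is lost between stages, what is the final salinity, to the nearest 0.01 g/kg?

Weighted by volume,
Initial salt = 2,120,000×32.5 = 68,900,000
After stage 1: salt = 68,900,000 + 2,570,000×5.8 = 83,806,000; volume = 4,690,000 m³; S = 17.869 g/kg
After stage 2: salt = 83,806,000 + 3,710,000×25.8 = 179,524,000; volume = 8,400,000 m³
S = 179,524,000 / 8,400,000 = 21.3719 g/kg

21.37 g/kg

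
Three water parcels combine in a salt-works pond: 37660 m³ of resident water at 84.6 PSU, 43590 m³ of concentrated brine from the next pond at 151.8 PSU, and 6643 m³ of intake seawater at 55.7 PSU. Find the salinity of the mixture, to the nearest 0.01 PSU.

Weighted by volume,
salt = 37,660×84.6 + 43,590×151.8 + 6,643×55.7 = 3,186,036 + 6,616,962 + 370,015.1 = 10,173,013.1
volume = 37,660 + 43,590 + 6,643 = 87,893 m³
S = 10,173,013.1 / 87,893 = 115.7432 PSU

115.74 PSU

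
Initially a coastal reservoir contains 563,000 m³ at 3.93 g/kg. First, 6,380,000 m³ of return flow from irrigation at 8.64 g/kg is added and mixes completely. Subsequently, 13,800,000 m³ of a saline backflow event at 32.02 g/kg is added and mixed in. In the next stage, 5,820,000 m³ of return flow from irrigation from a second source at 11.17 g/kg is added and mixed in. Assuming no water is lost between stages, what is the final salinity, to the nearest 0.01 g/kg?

21.24 g/kg

Weighted by volume,
Initial salt = 563,000×3.93 = 2,212,590
After stage 1: salt = 2,212,590 + 6,380,000×8.64 = 57,335,790; volume = 6,943,000 m³; S = 8.258 g/kg
After stage 2: salt = 57,335,790 + 13,800,000×32.02 = 499,211,790; volume = 20,743,000 m³; S = 24.067 g/kg
After stage 3: salt = 499,211,790 + 5,820,000×11.17 = 564,221,190; volume = 26,563,000 m³
S = 564,221,190 / 26,563,000 = 21.2409 g/kg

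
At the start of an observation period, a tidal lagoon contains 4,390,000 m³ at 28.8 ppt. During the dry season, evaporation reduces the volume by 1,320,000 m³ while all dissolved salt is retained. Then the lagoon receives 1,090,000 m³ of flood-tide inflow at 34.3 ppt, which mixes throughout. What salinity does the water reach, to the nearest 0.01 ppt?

39.38 ppt

After evaporation: salt = 4,390,000×28.8 = 126,432,000; volume = 4,390,000 − 1,320,000 = 3,070,000 m³
After mixing: salt = 126,432,000 + 1,090,000×34.3 = 163,819,000; volume = 3,070,000 + 1,090,000 = 4,160,000 m³
S = 163,819,000 / 4,160,000 = 39.3796 ppt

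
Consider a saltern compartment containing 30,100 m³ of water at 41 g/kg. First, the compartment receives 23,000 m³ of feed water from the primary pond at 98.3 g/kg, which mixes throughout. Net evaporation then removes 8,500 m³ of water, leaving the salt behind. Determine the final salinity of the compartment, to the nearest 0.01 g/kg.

After mixing: salt = 30,100×41 + 23,000×98.3 = 3,495,000; volume = 53,100 m³
After evaporation: salt unchanged = 3,495,000; volume = 53,100 − 8,500 = 44,600 m³
S = 3,495,000 / 44,600 = 78.3632 g/kg

78.36 g/kg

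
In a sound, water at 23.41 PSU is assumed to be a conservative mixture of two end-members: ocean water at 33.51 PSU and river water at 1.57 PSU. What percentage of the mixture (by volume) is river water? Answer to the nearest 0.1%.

Let f be the freshwater fraction. Salt balance per unit volume:
f×1.57 + (1−f)×33.51 = 23.41
f = (33.51 − 23.41) / (33.51 − 1.57) = 10.1/31.94 = 0.3162

31.6%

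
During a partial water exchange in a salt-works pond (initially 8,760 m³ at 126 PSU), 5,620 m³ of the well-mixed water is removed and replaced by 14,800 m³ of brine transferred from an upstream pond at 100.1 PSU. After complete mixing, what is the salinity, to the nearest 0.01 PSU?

104.63 PSU

Remaining after removal: 3,140 m³ at 126 PSU (salt = 395,640)
After addition: salt = 395,640 + 14,800×100.1 = 1,877,120; volume = 17,940 m³
S = 1,877,120 / 17,940 = 104.6332 PSU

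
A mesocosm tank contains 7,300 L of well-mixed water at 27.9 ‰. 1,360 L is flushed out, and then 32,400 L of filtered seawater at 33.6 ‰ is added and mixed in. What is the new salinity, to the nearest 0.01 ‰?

Remaining after removal: 5,940 L at 27.9 ‰ (salt = 165,726)
After addition: salt = 165,726 + 32,400×33.6 = 1,254,366; volume = 38,340 L
S = 1,254,366 / 38,340 = 32.7169 ‰

32.72 ‰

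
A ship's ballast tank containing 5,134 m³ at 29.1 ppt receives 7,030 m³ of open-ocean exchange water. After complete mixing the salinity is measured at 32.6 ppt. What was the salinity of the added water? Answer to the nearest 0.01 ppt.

35.16 ppt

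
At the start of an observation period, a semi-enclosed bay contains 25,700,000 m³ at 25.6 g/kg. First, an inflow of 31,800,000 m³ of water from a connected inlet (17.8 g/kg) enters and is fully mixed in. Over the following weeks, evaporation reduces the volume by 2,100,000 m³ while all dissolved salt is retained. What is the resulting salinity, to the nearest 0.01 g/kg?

After mixing: salt = 25,700,000×25.6 + 31,800,000×17.8 = 1,223,960,000; volume = 57,500,000 m³
After evaporation: salt unchanged = 1,223,960,000; volume = 57,500,000 − 2,100,000 = 55,400,000 m³
S = 1,223,960,000 / 55,400,000 = 22.0931 g/kg

22.09 g/kg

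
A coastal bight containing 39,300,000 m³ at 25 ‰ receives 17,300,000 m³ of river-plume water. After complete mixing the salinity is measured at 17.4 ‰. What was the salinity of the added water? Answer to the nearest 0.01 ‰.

Salt balance: 39,300,000×25 + 17,300,000×S = 56,600,000×17.4
982,500,000 + 17,300,000·S = 984,840,000
S = (984,840,000 − 982,500,000) / 17,300,000 = 0.1353 ‰

0.14 ‰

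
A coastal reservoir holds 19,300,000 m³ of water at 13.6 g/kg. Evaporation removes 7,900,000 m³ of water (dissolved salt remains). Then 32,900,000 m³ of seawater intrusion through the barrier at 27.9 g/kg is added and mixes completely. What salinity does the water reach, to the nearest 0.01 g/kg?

26.65 g/kg

After evaporation: salt = 19,300,000×13.6 = 262,480,000; volume = 19,300,000 − 7,900,000 = 11,400,000 m³
After mixing: salt = 262,480,000 + 32,900,000×27.9 = 1,180,390,000; volume = 11,400,000 + 32,900,000 = 44,300,000 m³
S = 1,180,390,000 / 44,300,000 = 26.6454 g/kg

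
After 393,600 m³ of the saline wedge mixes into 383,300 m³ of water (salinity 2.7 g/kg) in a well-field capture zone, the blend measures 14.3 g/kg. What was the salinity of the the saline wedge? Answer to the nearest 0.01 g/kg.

25.60 g/kg

Salt balance: 383,300×2.7 + 393,600×S = 776,900×14.3
1,034,910 + 393,600·S = 11,109,670
S = (11,109,670 − 1,034,910) / 393,600 = 25.5964 g/kg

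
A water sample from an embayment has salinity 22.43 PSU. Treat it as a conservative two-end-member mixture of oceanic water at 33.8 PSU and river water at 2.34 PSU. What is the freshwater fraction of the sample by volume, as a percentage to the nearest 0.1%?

Let f be the freshwater fraction. Salt balance per unit volume:
f×2.34 + (1−f)×33.8 = 22.43
f = (33.8 − 22.43) / (33.8 − 2.34) = 11.37/31.46 = 0.3614

36.1%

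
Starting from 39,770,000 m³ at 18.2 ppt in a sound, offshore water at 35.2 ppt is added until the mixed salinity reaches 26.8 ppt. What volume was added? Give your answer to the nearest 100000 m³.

Salt balance: 39,770,000×18.2 + V×35.2 = (39,770,000+V)×26.8
723,814,000 + 35.2V = 1,065,836,000 + 26.8V
342,022,000 = 8.4V
V = 40,716,904.76 m³

40700000 m³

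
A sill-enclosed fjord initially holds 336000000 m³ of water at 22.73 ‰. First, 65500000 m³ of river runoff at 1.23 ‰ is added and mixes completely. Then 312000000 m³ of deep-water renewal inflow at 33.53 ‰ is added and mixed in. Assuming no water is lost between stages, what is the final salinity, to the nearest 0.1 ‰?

Salt balance:
Initial salt = 336,000,000×22.73 = 7,637,280,000
After stage 1: salt = 7,637,280,000 + 65,500,000×1.23 = 7,717,845,000; volume = 401,500,000 m³; S = 19.223 ‰
After stage 2: salt = 7,717,845,000 + 312,000,000×33.53 = 18,179,205,000; volume = 713,500,000 m³
S = 18,179,205,000 / 713,500,000 = 25.4789 ‰

25.5 ‰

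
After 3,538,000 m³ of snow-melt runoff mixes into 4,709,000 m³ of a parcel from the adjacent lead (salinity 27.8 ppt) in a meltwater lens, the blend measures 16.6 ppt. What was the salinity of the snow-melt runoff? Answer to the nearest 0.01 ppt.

Salt balance: 4,709,000×27.8 + 3,538,000×S = 8,247,000×16.6
130,910,200 + 3,538,000·S = 136,900,200
S = (136,900,200 − 130,910,200) / 3,538,000 = 1.693 ppt

1.69 ppt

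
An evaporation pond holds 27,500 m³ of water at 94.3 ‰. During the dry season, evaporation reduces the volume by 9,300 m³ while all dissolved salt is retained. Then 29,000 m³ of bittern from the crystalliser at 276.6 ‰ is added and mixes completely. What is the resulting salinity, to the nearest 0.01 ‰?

After evaporation: salt = 27,500×94.3 = 2,593,250; volume = 27,500 − 9,300 = 18,200 m³
After mixing: salt = 2,593,250 + 29,000×276.6 = 10,614,650; volume = 18,200 + 29,000 = 47,200 m³
S = 10,614,650 / 47,200 = 224.8867 ‰

224.89 ‰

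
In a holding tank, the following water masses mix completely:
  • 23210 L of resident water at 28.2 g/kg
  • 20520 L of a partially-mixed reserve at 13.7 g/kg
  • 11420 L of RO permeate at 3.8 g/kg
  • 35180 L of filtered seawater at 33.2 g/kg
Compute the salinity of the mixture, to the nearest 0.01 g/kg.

By conservation of dissolved salt,
salt = 23,210×28.2 + 20,520×13.7 + 11,420×3.8 + 35,180×33.2 = 654,522 + 281,124 + 43,396 + 1,167,976 = 2,147,018
volume = 23,210 + 20,520 + 11,420 + 35,180 = 90,330 L
S = 2,147,018 / 90,330 = 23.7686 g/kg

23.77 g/kg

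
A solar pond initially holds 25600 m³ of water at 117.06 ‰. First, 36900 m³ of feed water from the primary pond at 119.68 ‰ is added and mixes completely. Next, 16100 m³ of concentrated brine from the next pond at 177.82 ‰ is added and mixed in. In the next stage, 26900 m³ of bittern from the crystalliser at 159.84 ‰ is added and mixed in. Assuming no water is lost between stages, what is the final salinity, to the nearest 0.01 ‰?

138.16 ‰

Total salt / total volume:
Initial salt = 25,600×117.06 = 2,996,736
After stage 1: salt = 2,996,736 + 36,900×119.68 = 7,412,928; volume = 62,500 m³; S = 118.607 ‰
After stage 2: salt = 7,412,928 + 16,100×177.82 = 10,275,830; volume = 78,600 m³; S = 130.736 ‰
After stage 3: salt = 10,275,830 + 26,900×159.84 = 14,575,526; volume = 105,500 m³
S = 14,575,526 / 105,500 = 138.1566 ‰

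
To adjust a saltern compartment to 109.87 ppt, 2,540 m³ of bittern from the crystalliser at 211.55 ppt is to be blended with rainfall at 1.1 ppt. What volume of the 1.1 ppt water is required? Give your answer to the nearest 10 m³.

Salt balance: 2,540×211.55 + V×1.1 = (2,540+V)×109.87
537,337 + 1.1V = 279,069.8 + 109.87V
258,267.2 = 108.77V
V = 2,374.43 m³

2370 m³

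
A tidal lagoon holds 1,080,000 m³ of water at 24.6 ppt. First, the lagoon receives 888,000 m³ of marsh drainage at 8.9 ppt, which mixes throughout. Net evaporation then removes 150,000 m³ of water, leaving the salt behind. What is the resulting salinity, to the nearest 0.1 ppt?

After mixing: salt = 1,080,000×24.6 + 888,000×8.9 = 34,471,200; volume = 1,968,000 m³
After evaporation: salt unchanged = 34,471,200; volume = 1,968,000 − 150,000 = 1,818,000 m³
S = 34,471,200 / 1,818,000 = 18.9611 ppt

19.0 ppt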